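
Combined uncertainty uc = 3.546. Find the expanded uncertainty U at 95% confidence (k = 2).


U = k * uc
U = 2 * 3.546
U = 7.0920

7.0920


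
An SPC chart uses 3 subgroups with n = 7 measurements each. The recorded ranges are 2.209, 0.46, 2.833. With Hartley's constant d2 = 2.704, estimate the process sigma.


R_bar = (2.209 + 0.46 + 2.833) / 3
R_bar = 5.502 / 3 = 1.834
sigma_hat = R_bar / d2 = 1.834 / 2.704 = 0.6783

0.6783


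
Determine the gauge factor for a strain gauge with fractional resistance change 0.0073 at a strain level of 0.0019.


GF = (dR/R) / epsilon
= 0.0073 / 0.0019
= 3.8421

3.8421


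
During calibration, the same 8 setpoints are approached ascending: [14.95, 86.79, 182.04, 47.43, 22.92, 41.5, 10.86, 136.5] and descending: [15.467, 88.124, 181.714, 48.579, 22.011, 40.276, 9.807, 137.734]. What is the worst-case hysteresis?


|14.95 - 15.467| = 0.5170
|86.79 - 88.124| = 1.3340
|182.04 - 181.714| = 0.3260
|47.43 - 48.579| = 1.1490
|22.92 - 22.011| = 0.9090
|41.5 - 40.276| = 1.2240
|10.86 - 9.807| = 1.0530
|136.5 - 137.734| = 1.2340
hysteresis = max(diffs) = 1.3340

1.3340


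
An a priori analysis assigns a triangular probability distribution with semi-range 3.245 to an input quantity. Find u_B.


u_B = half_width / sqrt(6)
u_B = 3.245 / 2.4494897
u_B = 1.3248

1.3248


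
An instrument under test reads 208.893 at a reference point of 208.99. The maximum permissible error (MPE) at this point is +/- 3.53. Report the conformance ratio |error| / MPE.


e = indication - reference = 208.893 - 208.99 = -0.0970
|e| = 0.0970
ratio = |e| / MPE = 0.0970 / 3.53
ratio = 0.0275

0.0275


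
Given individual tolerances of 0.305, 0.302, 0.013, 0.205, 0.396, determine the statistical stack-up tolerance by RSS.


RSS = sqrt(0.305^2 + 0.302^2 + 0.013^2 + 0.205^2 + 0.396^2)
= sqrt(0.383239)
= 0.6191

0.6191


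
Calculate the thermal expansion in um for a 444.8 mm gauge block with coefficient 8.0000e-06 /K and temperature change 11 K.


dL = L * alpha * dT
= 444.8 * 8.0000e-06 * 11
= 0.0391424 mm
dL_um = 0.0391424 * 1000 = 39.1424 um

39.1424


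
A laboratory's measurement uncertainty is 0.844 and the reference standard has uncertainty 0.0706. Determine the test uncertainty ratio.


TUR = u_lab / u_ref
= 0.844 / 0.0706
= 11.9547

11.9547


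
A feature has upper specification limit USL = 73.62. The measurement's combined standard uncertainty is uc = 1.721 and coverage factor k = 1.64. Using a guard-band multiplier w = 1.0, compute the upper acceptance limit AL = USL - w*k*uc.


U = k * uc = 1.64 * 1.721 = 2.82244
guard band g = w * U = 1.0 * 2.82244 = 2.82244
AL = USL - g = 73.62 - 2.82244
AL = 70.7976

70.7976


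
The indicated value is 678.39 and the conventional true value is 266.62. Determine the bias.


Systematic error = measured - true
= 678.39 - 266.62
= 411.7700

411.7700


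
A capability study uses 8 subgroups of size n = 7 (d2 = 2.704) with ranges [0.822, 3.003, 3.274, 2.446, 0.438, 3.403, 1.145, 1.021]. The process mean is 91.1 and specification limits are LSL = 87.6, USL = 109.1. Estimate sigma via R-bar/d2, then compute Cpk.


R_bar = (0.822 + 3.003 + 3.274 + 2.446 + 0.438 + 3.403 + 1.145 + 1.021) / 8 = 1.944
sigma = R_bar / d2 = 1.944 / 2.704 = 0.71893491
Cp = (USL - LSL)/(6*sigma) = (109.1 - 87.6)/(6*0.71893491) = 4.9842
Cpu = (109.1 - 91.1)/(3*0.71893491) = 8.3457
Cpl = (91.1 - 87.6)/(3*0.71893491) = 1.6228
Cpk = min(Cpu, Cpl) = 1.6228

1.6228


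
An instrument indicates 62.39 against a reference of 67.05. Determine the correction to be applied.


Correction = standard - reading
= 67.05 - 62.39
= 4.6600

4.6600


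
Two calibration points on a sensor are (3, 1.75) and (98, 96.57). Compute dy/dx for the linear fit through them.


slope = (y2 - y1) / (x2 - x1)
= (96.57 - 1.75) / (98 - 3)
= 94.8200 / 95
= 0.9981

0.9981


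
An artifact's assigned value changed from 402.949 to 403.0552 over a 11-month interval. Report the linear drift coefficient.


rate = (v2 - v1) / months
= (403.0552 - 402.949) / 11
= 0.1062 / 11
= 0.0097

0.0097


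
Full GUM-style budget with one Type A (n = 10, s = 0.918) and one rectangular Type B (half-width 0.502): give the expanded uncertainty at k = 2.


u_A = s / sqrt(n) = 0.918 / sqrt(10) = 0.29029709
u_B = half_width / sqrt(3) = 0.502 / sqrt(3) = 0.28982984
uc = sqrt(u_A^2 + u_B^2) = sqrt(0.29029709^2 + 0.28982984^2) = 0.41021182
U = k * uc = 2 * 0.41021182
U = 0.8204

0.8204


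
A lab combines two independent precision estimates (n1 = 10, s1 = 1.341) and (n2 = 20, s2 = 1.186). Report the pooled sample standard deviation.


s_p = sqrt(((n1-1)*s1^2 + (n2-1)*s2^2) / (n1+n2-2))
numerator = (10-1)*1.341^2 + (20-1)*1.186^2 = 16.184529 + 26.725324 = 42.909853
denominator = 10 + 20 - 2 = 28
s_p^2 = 42.909853 / 28 = 1.5324947
s_p = sqrt(1.5324947) = 1.2379

1.2379


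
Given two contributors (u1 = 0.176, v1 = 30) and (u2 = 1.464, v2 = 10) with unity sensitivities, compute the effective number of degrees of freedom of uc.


uc = sqrt(u1^2 + u2^2) = sqrt(0.176^2 + 1.464^2) = 1.4745413
v_eff = uc^4 / (u1^4/v1 + u2^4/v2)
= 1.4745413^4 / (0.176^4/30 + 1.464^4/10)
= 4.7274589 / 0.45940376
v_eff = 10.2904

10.2904


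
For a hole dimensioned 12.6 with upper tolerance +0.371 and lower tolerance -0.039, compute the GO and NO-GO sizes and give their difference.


GO = nominal - lower_tol (smallest hole = maximum material condition)
GO = 12.6 - 0.039 = 12.561
NO-GO = nominal + upper_tol (largest hole = least material condition)
NO-GO = 12.6 + 0.371 = 12.971
spread = NO-GO - GO = 12.971 - 12.561 = 0.4100

0.4100


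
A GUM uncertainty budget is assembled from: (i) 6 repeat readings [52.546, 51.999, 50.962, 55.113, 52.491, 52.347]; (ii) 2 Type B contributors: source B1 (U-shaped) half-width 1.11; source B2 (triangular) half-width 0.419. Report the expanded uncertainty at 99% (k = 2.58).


mean = (52.546 + 51.999 + 50.962 + 55.113 + 52.491 + 52.347) / 6 = 52.57633333
s = sqrt(sum((x - mean)^2)/(n-1)) = 1.3736709
u_A = s / sqrt(n) = 1.3736709 / sqrt(6) = 0.5607988
u_B1 = 1.11 / sqrt(2) = 0.78488853
u_B2 = 0.419 / sqrt(6) = 0.17105603
uc = sqrt(0.5607988^2 + 0.78488853^2 + 0.17105603^2) = 0.97969662
U = k * uc = 2.58 * 0.97969662
U = 2.5276

2.5276


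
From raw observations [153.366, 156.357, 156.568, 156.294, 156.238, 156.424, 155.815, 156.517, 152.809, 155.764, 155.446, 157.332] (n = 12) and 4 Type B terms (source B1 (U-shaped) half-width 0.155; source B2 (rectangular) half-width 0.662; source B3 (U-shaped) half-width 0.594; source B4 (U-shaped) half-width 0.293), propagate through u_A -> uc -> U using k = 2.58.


mean = (153.366 + 156.357 + 156.568 + 156.294 + 156.238 + 156.424 + 155.815 + 156.517 + 152.809 + 155.764 + 155.446 + 157.332) / 12 = 155.7441667
s = sqrt(sum((x - mean)^2)/(n-1)) = 1.333018
u_A = s / sqrt(n) = 1.333018 / sqrt(12) = 0.38480915
u_B1 = 0.155 / sqrt(2) = 0.10960155
u_B2 = 0.662 / sqrt(3) = 0.38220588
u_B3 = 0.594 / sqrt(2) = 0.42002143
u_B4 = 0.293 / sqrt(2) = 0.20718229
uc = sqrt(0.38480915^2 + 0.10960155^2 + 0.38220588^2 + 0.42002143^2 + 0.20718229^2) = 0.72492373
U = k * uc = 2.58 * 0.72492373
U = 1.8703

1.8703


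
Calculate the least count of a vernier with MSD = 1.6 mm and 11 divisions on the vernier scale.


LC = MSD / n_div
= 1.6 / 11
= 0.1455

0.1455


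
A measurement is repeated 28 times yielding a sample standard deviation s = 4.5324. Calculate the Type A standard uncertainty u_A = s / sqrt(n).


u_A = s / sqrt(n)
u_A = 4.5324 / sqrt(28)
u_A = 4.5324 / 5.2915026
u_A = 0.8565

0.8565


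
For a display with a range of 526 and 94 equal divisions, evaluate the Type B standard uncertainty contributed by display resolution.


resolution = range / divisions
resolution = 526 / 94 = 5.5957447
u_res = resolution / (2*sqrt(3))
u_res = 5.5957447 / 3.4641016
u_res = 1.6154

1.6154


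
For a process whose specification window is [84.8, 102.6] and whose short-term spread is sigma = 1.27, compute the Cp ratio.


Cp = (USL - LSL) / (6 * sigma)
= (102.6 - 84.8) / (6 * 1.27)
= 17.8000 / 7.6200
= 2.3360

2.3360


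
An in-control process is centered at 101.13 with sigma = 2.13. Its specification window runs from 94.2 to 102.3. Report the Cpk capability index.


Cpu = (USL - mean) / (3*sigma) = (102.3 - 101.13) / (3*2.13) = 0.1831
Cpl = (mean - LSL) / (3*sigma) = (101.13 - 94.2) / (3*2.13) = 1.0845
Cpk = min(Cpu, Cpl) = 0.1831

0.1831


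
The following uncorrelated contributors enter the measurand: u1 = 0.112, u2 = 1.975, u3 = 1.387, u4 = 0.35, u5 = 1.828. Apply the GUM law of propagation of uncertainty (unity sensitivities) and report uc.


uc = sqrt(0.112^2 + 1.975^2 + 1.387^2 + 0.35^2 + 1.828^2)
uc = sqrt(9.301022)
uc = 3.0498

3.0498


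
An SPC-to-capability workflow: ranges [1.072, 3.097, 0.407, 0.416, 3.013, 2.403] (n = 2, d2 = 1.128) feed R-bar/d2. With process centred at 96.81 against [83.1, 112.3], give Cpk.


R_bar = (1.072 + 3.097 + 0.407 + 0.416 + 3.013 + 2.403) / 6 = 1.7346667
sigma = R_bar / d2 = 1.7346667 / 1.128 = 1.5378251
Cp = (USL - LSL)/(6*sigma) = (112.3 - 83.1)/(6*1.5378251) = 3.1646
Cpu = (112.3 - 96.81)/(3*1.5378251) = 3.3576
Cpl = (96.81 - 83.1)/(3*1.5378251) = 2.9717
Cpk = min(Cpu, Cpl) = 2.9717

2.9717


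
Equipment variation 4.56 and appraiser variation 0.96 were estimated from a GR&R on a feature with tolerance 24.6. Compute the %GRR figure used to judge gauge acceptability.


GRR = sqrt(EV^2 + AV^2) = sqrt(4.56^2 + 0.96^2) = 4.6599571
%GRR = GRR / tol * 100 = 4.6599571 / 24.6 * 100
%GRR = 18.9429

18.9429


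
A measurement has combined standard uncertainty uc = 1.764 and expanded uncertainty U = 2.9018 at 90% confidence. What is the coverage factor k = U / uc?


k = U / uc
k = 2.9018 / 1.764
k = 1.645

1.645


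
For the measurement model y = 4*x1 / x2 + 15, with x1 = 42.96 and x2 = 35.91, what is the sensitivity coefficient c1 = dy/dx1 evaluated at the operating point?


y = 4*x1 / x2 + 15
dy/dx1 = 4/x2
Evaluate at x2 = 35.91: c1 = 4 / 35.91
c1 = 0.1114

0.1114


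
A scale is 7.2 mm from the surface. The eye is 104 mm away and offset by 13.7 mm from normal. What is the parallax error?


error = h * offset / d
= 7.2 * 13.7 / 104
= 0.9485

0.9485


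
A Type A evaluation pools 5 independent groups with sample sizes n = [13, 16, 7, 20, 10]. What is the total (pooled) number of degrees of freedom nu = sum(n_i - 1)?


nu = sum_i (n_i - 1)
nu = ((13 - 1) + (16 - 1) + (7 - 1) + (20 - 1) + (10 - 1))
nu = 12 + 15 + 6 + 19 + 9
nu = 61

61


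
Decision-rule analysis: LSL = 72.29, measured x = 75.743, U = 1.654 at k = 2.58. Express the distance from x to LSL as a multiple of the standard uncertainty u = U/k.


u = U / k = 1.654 / 2.58 = 0.64108527
margin = |LSL - x| = |72.29 - 75.743| = 3.453
z = margin / u = 3.453 / 0.64108527
z = 5.3862

5.3862


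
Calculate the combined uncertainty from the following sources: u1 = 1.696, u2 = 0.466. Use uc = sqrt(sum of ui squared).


uc = sqrt(1.696^2 + 0.466^2)
uc = sqrt(3.093572)
uc = 1.7589

1.7589


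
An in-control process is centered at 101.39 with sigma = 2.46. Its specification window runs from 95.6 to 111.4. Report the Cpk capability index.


Cpu = (USL - mean) / (3*sigma) = (111.4 - 101.39) / (3*2.46) = 1.3564
Cpl = (mean - LSL) / (3*sigma) = (101.39 - 95.6) / (3*2.46) = 0.7846
Cpk = min(Cpu, Cpl) = 0.7846

0.7846


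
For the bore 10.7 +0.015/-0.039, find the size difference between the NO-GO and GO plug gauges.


GO = nominal - lower_tol (smallest hole = maximum material condition)
GO = 10.7 - 0.039 = 10.661
NO-GO = nominal + upper_tol (largest hole = least material condition)
NO-GO = 10.7 + 0.015 = 10.715
spread = NO-GO - GO = 10.715 - 10.661 = 0.0540

0.0540


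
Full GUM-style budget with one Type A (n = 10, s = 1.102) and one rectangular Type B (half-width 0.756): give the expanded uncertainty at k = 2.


u_A = s / sqrt(n) = 1.102 / sqrt(10) = 0.348483
u_B = half_width / sqrt(3) = 0.756 / sqrt(3) = 0.4364768
uc = sqrt(u_A^2 + u_B^2) = sqrt(0.348483^2 + 0.4364768^2) = 0.55852699
U = k * uc = 2 * 0.55852699
U = 1.1171

1.1171


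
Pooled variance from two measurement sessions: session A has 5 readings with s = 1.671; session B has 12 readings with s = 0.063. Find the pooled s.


s_p = sqrt(((n1-1)*s1^2 + (n2-1)*s2^2) / (n1+n2-2))
numerator = (5-1)*1.671^2 + (12-1)*0.063^2 = 11.168964 + 0.043659 = 11.212623
denominator = 5 + 12 - 2 = 15
s_p^2 = 11.212623 / 15 = 0.7475082
s_p = sqrt(0.7475082) = 0.8646

0.8646


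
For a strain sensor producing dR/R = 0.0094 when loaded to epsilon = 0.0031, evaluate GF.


GF = (dR/R) / epsilon
= 0.0094 / 0.0031
= 3.0323

3.0323


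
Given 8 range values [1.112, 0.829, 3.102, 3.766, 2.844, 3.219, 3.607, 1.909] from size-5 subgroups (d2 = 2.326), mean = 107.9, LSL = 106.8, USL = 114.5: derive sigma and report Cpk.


R_bar = (1.112 + 0.829 + 3.102 + 3.766 + 2.844 + 3.219 + 3.607 + 1.909) / 8 = 2.5485
sigma = R_bar / d2 = 2.5485 / 2.326 = 1.0956578
Cp = (USL - LSL)/(6*sigma) = (114.5 - 106.8)/(6*1.0956578) = 1.1713
Cpu = (114.5 - 107.9)/(3*1.0956578) = 2.0079
Cpl = (107.9 - 106.8)/(3*1.0956578) = 0.3347
Cpk = min(Cpu, Cpl) = 0.3347

0.3347


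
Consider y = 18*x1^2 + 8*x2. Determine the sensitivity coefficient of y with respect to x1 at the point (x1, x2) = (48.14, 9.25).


y = 18*x1^2 + 8*x2
dy/dx1 = 2*18*x1
Evaluate at x1 = 48.14: c1 = 36 * 48.14
c1 = 1733.0400

1733.0400


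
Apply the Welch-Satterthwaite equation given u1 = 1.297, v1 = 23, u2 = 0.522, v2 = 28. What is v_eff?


uc = sqrt(u1^2 + u2^2) = sqrt(1.297^2 + 0.522^2) = 1.3981034
v_eff = uc^4 / (u1^4/v1 + u2^4/v2)
= 1.3981034^4 / (1.297^4/23 + 0.522^4/28)
= 3.8208252 / 0.12568766
v_eff = 30.3994

30.3994


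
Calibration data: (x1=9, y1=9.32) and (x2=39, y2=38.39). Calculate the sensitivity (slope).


slope = (y2 - y1) / (x2 - x1)
= (38.39 - 9.32) / (39 - 9)
= 29.0700 / 30
= 0.9690

0.9690


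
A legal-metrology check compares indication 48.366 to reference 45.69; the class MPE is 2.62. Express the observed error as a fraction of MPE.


e = indication - reference = 48.366 - 45.69 = 2.6760
|e| = 2.6760
ratio = |e| / MPE = 2.6760 / 2.62
ratio = 1.0214

1.0214


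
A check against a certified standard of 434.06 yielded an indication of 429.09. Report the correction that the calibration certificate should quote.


Correction = standard - reading
= 434.06 - 429.09
= 4.9700

4.9700


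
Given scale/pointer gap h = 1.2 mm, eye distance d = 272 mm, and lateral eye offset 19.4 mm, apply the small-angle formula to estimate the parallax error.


error = h * offset / d
= 1.2 * 19.4 / 272
= 0.0856

0.0856


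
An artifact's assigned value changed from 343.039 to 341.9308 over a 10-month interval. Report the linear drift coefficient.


rate = (v2 - v1) / months
= (341.9308 - 343.039) / 10
= -1.1082 / 10
= -0.1108

-0.1108


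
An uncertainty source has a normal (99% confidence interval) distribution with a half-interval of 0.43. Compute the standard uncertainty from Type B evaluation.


u_B = half_width / 2.576
u_B = 0.43 / 2.576
u_B = 0.1669

0.1669


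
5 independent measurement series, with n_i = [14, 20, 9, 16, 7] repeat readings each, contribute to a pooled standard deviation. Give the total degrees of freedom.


nu = sum_i (n_i - 1)
nu = ((14 - 1) + (20 - 1) + (9 - 1) + (16 - 1) + (7 - 1))
nu = 13 + 19 + 8 + 15 + 6
nu = 61

61


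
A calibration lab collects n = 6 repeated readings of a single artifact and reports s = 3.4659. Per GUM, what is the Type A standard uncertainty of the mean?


u_A = s / sqrt(n)
u_A = 3.4659 / sqrt(6)
u_A = 3.4659 / 2.4494897
u_A = 1.4149

1.4149


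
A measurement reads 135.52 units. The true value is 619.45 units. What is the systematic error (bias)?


Systematic error = measured - true
= 135.52 - 619.45
= -483.9300

-483.9300


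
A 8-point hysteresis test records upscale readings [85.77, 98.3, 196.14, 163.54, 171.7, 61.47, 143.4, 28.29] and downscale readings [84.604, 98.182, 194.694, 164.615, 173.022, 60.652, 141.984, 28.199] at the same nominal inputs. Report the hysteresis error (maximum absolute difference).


|85.77 - 84.604| = 1.1660
|98.3 - 98.182| = 0.1180
|196.14 - 194.694| = 1.4460
|163.54 - 164.615| = 1.0750
|171.7 - 173.022| = 1.3220
|61.47 - 60.652| = 0.8180
|143.4 - 141.984| = 1.4160
|28.29 - 28.199| = 0.0910
hysteresis = max(diffs) = 1.4460

1.4460


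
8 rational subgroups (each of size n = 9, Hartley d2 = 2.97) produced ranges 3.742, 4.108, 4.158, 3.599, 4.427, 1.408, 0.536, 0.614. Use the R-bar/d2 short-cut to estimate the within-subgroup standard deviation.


R_bar = (3.742 + 4.108 + 4.158 + 3.599 + 4.427 + 1.408 + 0.536 + 0.614) / 8
R_bar = 22.592 / 8 = 2.824
sigma_hat = R_bar / d2 = 2.824 / 2.97 = 0.9508

0.9508


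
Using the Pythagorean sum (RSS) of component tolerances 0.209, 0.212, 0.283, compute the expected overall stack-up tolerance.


RSS = sqrt(0.209^2 + 0.212^2 + 0.283^2)
= sqrt(0.168714)
= 0.4107

0.4107


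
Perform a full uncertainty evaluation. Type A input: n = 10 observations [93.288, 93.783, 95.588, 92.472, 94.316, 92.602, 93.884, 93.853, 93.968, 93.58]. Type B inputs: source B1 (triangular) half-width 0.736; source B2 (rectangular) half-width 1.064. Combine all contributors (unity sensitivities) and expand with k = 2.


mean = (93.288 + 93.783 + 95.588 + 92.472 + 94.316 + 92.602 + 93.884 + 93.853 + 93.968 + 93.58) / 10 = 93.7334
s = sqrt(sum((x - mean)^2)/(n-1)) = 0.87980771
u_A = s / sqrt(n) = 0.87980771 / sqrt(10) = 0.27821963
u_B1 = 0.736 / sqrt(6) = 0.30047074
u_B2 = 1.064 / sqrt(3) = 0.61430069
uc = sqrt(0.27821963^2 + 0.30047074^2 + 0.61430069^2) = 0.73827784
U = k * uc = 2 * 0.73827784
U = 1.4766

1.4766


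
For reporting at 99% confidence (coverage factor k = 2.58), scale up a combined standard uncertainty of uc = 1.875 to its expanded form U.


U = k * uc
U = 2.58 * 1.875
U = 4.8375

4.8375


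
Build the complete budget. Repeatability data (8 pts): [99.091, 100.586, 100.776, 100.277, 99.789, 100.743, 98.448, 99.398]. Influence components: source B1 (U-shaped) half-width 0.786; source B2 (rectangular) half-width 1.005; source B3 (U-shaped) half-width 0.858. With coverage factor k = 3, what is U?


mean = (99.091 + 100.586 + 100.776 + 100.277 + 99.789 + 100.743 + 98.448 + 99.398) / 8 = 99.8885
s = sqrt(sum((x - mean)^2)/(n-1)) = 0.85496884
u_A = s / sqrt(n) = 0.85496884 / sqrt(8) = 0.30227713
u_B1 = 0.786 / sqrt(2) = 0.55578593
u_B2 = 1.005 / sqrt(3) = 0.58023702
u_B3 = 0.858 / sqrt(2) = 0.60669762
uc = sqrt(0.30227713^2 + 0.55578593^2 + 0.58023702^2 + 0.60669762^2) = 1.0512024
U = k * uc = 3 * 1.0512024
U = 3.1536

3.1536


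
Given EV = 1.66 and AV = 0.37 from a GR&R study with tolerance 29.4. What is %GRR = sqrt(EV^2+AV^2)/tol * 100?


GRR = sqrt(EV^2 + AV^2) = sqrt(1.66^2 + 0.37^2) = 1.7007351
%GRR = GRR / tol * 100 = 1.7007351 / 29.4 * 100
%GRR = 5.7848

5.7848


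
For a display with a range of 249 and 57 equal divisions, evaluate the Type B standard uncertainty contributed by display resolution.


resolution = range / divisions
resolution = 249 / 57 = 4.3684211
u_res = resolution / (2*sqrt(3))
u_res = 4.3684211 / 3.4641016
u_res = 1.2611

1.2611


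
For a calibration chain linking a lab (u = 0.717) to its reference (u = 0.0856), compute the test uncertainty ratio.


TUR = u_lab / u_ref
= 0.717 / 0.0856
= 8.3762

8.3762


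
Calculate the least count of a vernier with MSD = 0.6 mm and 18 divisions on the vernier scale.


LC = MSD / n_div
= 0.6 / 18
= 0.0333

0.0333


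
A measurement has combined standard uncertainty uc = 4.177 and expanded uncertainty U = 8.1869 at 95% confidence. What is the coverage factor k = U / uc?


k = U / uc
k = 8.1869 / 4.177
k = 1.96

1.96


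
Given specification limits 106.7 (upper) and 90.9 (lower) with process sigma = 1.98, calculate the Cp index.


Cp = (USL - LSL) / (6 * sigma)
= (106.7 - 90.9) / (6 * 1.98)
= 15.8000 / 11.8800
= 1.3300

1.3300


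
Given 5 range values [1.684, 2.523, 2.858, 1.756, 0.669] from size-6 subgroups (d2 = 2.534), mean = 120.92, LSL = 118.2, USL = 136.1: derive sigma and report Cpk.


R_bar = (1.684 + 2.523 + 2.858 + 1.756 + 0.669) / 5 = 1.898
sigma = R_bar / d2 = 1.898 / 2.534 = 0.74901342
Cp = (USL - LSL)/(6*sigma) = (136.1 - 118.2)/(6*0.74901342) = 3.9830
Cpu = (136.1 - 120.92)/(3*0.74901342) = 6.7556
Cpl = (120.92 - 118.2)/(3*0.74901342) = 1.2105
Cpk = min(Cpu, Cpl) = 1.2105

1.2105


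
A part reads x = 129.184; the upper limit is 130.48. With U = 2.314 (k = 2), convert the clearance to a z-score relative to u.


u = U / k = 2.314 / 2 = 1.157
margin = |USL - x| = |130.48 - 129.184| = 1.296
z = margin / u = 1.296 / 1.157
z = 1.1201

1.1201


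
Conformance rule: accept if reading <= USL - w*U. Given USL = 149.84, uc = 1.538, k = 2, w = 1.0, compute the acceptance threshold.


U = k * uc = 2 * 1.538 = 3.076
guard band g = w * U = 1.0 * 3.076 = 3.076
AL = USL - g = 149.84 - 3.076
AL = 146.7640

146.7640


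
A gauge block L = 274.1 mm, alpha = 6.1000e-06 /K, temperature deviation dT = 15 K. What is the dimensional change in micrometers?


dL = L * alpha * dT
= 274.1 * 6.1000e-06 * 15
= 0.0250802 mm
dL_um = 0.0250802 * 1000 = 25.0802 um

25.0802


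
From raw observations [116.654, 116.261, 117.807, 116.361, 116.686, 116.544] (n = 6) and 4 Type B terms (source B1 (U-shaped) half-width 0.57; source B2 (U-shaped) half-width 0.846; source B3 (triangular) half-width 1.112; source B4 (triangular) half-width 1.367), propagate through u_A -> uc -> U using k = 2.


mean = (116.654 + 116.261 + 117.807 + 116.361 + 116.686 + 116.544) / 6 = 116.7188333
s = sqrt(sum((x - mean)^2)/(n-1)) = 0.55814171
u_A = s / sqrt(n) = 0.55814171 / sqrt(6) = 0.2278604
u_B1 = 0.57 / sqrt(2) = 0.40305087
u_B2 = 0.846 / sqrt(2) = 0.59821234
u_B3 = 1.112 / sqrt(6) = 0.4539721
u_B4 = 1.367 / sqrt(6) = 0.55807541
uc = sqrt(0.2278604^2 + 0.40305087^2 + 0.59821234^2 + 0.4539721^2 + 0.55807541^2) = 1.0439192
U = k * uc = 2 * 1.0439192
U = 2.0878

2.0878


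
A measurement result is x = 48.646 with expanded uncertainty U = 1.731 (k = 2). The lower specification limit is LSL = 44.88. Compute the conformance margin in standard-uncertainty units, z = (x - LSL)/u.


u = U / k = 1.731 / 2 = 0.8655
margin = |LSL - x| = |44.88 - 48.646| = 3.766
z = margin / u = 3.766 / 0.8655
z = 4.3512

4.3512


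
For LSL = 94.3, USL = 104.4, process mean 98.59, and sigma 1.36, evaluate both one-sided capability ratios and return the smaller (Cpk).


Cpu = (USL - mean) / (3*sigma) = (104.4 - 98.59) / (3*1.36) = 1.4240
Cpl = (mean - LSL) / (3*sigma) = (98.59 - 94.3) / (3*1.36) = 1.0515
Cpk = min(Cpu, Cpl) = 1.0515

1.0515


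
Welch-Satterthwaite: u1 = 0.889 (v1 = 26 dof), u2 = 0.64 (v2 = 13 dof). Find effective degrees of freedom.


uc = sqrt(u1^2 + u2^2) = sqrt(0.889^2 + 0.64^2) = 1.0954091
v_eff = uc^4 / (u1^4/v1 + u2^4/v2)
= 1.0954091^4 / (0.889^4/26 + 0.64^4/13)
= 1.4398106 / 0.036928908
v_eff = 38.9887

38.9887


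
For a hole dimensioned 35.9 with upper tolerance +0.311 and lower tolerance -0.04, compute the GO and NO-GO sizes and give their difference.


GO = nominal - lower_tol (smallest hole = maximum material condition)
GO = 35.9 - 0.04 = 35.86
NO-GO = nominal + upper_tol (largest hole = least material condition)
NO-GO = 35.9 + 0.311 = 36.211
spread = NO-GO - GO = 36.211 - 35.86 = 0.3510

0.3510


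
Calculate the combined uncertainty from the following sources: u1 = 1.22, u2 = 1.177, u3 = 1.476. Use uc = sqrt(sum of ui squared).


uc = sqrt(1.22^2 + 1.177^2 + 1.476^2)
uc = sqrt(5.052305)
uc = 2.2477

2.2477


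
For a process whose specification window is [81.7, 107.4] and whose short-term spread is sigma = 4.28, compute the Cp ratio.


Cp = (USL - LSL) / (6 * sigma)
= (107.4 - 81.7) / (6 * 4.28)
= 25.7000 / 25.6800
= 1.0008

1.0008


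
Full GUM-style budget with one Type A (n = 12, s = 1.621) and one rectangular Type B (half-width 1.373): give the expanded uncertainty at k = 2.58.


u_A = s / sqrt(n) = 1.621 / sqrt(12) = 0.46794239
u_B = half_width / sqrt(3) = 1.373 / sqrt(3) = 0.79270192
uc = sqrt(u_A^2 + u_B^2) = sqrt(0.46794239^2 + 0.79270192^2) = 0.92051421
U = k * uc = 2.58 * 0.92051421
U = 2.3749

2.3749


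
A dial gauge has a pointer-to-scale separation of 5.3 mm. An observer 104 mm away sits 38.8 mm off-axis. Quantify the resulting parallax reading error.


error = h * offset / d
= 5.3 * 38.8 / 104
= 1.9773

1.9773


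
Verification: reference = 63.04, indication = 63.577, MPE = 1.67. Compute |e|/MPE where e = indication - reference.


e = indication - reference = 63.577 - 63.04 = 0.5370
|e| = 0.5370
ratio = |e| / MPE = 0.5370 / 1.67
ratio = 0.3216

0.3216


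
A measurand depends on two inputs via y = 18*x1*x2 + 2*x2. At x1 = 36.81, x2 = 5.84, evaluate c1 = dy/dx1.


y = 18*x1*x2 + 2*x2
dy/dx1 = 18*x2
Evaluate at x2 = 5.84: c1 = 18 * 5.84
c1 = 105.1200

105.1200


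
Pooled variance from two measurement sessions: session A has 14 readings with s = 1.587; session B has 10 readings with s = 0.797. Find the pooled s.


s_p = sqrt(((n1-1)*s1^2 + (n2-1)*s2^2) / (n1+n2-2))
numerator = (14-1)*1.587^2 + (10-1)*0.797^2 = 32.741397 + 5.716881 = 38.458278
denominator = 14 + 10 - 2 = 22
s_p^2 = 38.458278 / 22 = 1.7481035
s_p = sqrt(1.7481035) = 1.3222

1.3222


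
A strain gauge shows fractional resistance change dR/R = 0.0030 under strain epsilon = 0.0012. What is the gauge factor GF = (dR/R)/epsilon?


GF = (dR/R) / epsilon
= 0.0030 / 0.0012
= 2.5000

2.5000


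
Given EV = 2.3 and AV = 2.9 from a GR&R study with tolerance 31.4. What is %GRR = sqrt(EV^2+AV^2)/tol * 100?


GRR = sqrt(EV^2 + AV^2) = sqrt(2.3^2 + 2.9^2) = 3.7013511
%GRR = GRR / tol * 100 = 3.7013511 / 31.4 * 100
%GRR = 11.7877

11.7877


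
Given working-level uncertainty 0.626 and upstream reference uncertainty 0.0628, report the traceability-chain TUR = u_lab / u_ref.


TUR = u_lab / u_ref
= 0.626 / 0.0628
= 9.9682

9.9682


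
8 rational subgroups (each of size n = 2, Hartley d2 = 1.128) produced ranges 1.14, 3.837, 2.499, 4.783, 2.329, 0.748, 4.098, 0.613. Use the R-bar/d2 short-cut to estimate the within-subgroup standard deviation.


R_bar = (1.14 + 3.837 + 2.499 + 4.783 + 2.329 + 0.748 + 4.098 + 0.613) / 8
R_bar = 20.047 / 8 = 2.505875
sigma_hat = R_bar / d2 = 2.505875 / 1.128 = 2.2215

2.2215


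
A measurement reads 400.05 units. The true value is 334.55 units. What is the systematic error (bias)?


Systematic error = measured - true
= 400.05 - 334.55
= 65.5000

65.5000


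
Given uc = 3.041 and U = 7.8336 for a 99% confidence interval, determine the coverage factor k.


k = U / uc
k = 7.8336 / 3.041
k = 2.576

2.576


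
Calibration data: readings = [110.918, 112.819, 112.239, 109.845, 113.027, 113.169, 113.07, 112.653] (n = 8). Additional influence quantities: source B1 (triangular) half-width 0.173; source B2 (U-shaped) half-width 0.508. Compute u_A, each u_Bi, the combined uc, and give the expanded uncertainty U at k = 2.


mean = (110.918 + 112.819 + 112.239 + 109.845 + 113.027 + 113.169 + 113.07 + 112.653) / 8 = 112.2175
s = sqrt(sum((x - mean)^2)/(n-1)) = 1.2045616
u_A = s / sqrt(n) = 1.2045616 / sqrt(8) = 0.42587684
u_B1 = 0.173 / sqrt(6) = 0.070626954
u_B2 = 0.508 / sqrt(2) = 0.35921024
uc = sqrt(0.42587684^2 + 0.070626954^2 + 0.35921024^2) = 0.56159705
U = k * uc = 2 * 0.56159705
U = 1.1232

1.1232


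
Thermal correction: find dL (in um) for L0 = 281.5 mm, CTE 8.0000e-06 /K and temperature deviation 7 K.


dL = L * alpha * dT
= 281.5 * 8.0000e-06 * 7
= 0.0157640 mm
dL_um = 0.0157640 * 1000 = 15.7640 um

15.7640


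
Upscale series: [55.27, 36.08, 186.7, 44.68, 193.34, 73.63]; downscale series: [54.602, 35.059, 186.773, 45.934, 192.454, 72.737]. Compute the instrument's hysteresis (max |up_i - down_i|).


|55.27 - 54.602| = 0.6680
|36.08 - 35.059| = 1.0210
|186.7 - 186.773| = 0.0730
|44.68 - 45.934| = 1.2540
|193.34 - 192.454| = 0.8860
|73.63 - 72.737| = 0.8930
hysteresis = max(diffs) = 1.2540

1.2540


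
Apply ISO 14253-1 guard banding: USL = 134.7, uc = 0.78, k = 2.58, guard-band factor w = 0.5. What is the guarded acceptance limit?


U = k * uc = 2.58 * 0.78 = 2.0124
guard band g = w * U = 0.5 * 2.0124 = 1.0062
AL = USL - g = 134.7 - 1.0062
AL = 133.6938

133.6938


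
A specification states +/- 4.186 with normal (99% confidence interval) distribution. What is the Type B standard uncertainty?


u_B = half_width / 2.576
u_B = 4.186 / 2.576
u_B = 1.6250

1.6250


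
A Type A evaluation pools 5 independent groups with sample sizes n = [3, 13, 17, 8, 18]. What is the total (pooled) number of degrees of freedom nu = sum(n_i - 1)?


nu = sum_i (n_i - 1)
nu = ((3 - 1) + (13 - 1) + (17 - 1) + (8 - 1) + (18 - 1))
nu = 2 + 12 + 16 + 7 + 17
nu = 54

54


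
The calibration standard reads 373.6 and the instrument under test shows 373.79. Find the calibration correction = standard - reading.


Correction = standard - reading
= 373.6 - 373.79
= -0.1900

-0.1900


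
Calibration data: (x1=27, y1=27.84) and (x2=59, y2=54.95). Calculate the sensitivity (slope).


slope = (y2 - y1) / (x2 - x1)
= (54.95 - 27.84) / (59 - 27)
= 27.1100 / 32
= 0.8472

0.8472


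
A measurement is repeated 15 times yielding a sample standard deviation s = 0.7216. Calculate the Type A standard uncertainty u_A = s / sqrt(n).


u_A = s / sqrt(n)
u_A = 0.7216 / sqrt(15)
u_A = 0.7216 / 3.8729833
u_A = 0.1863

0.1863


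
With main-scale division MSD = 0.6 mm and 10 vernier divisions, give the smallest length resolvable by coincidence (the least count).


LC = MSD / n_div
= 0.6 / 10
= 0.0600

0.0600


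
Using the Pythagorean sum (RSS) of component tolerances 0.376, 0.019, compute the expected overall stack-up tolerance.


RSS = sqrt(0.376^2 + 0.019^2)
= sqrt(0.141737)
= 0.3765

0.3765


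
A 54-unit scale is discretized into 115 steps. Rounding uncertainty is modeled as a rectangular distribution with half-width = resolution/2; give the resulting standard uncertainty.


resolution = range / divisions
resolution = 54 / 115 = 0.46956522
u_res = resolution / (2*sqrt(3))
u_res = 0.46956522 / 3.4641016
u_res = 0.1356

0.1356


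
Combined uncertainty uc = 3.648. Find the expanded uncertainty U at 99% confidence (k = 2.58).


U = k * uc
U = 2.58 * 3.648
U = 9.4118

9.4118


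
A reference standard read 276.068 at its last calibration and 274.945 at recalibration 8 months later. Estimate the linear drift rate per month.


rate = (v2 - v1) / months
= (274.945 - 276.068) / 8
= -1.1230 / 8
= -0.1404

-0.1404


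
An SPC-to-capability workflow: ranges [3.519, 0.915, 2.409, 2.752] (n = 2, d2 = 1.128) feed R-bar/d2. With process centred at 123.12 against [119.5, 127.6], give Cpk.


R_bar = (3.519 + 0.915 + 2.409 + 2.752) / 4 = 2.39875
sigma = R_bar / d2 = 2.39875 / 1.128 = 2.1265514
Cp = (USL - LSL)/(6*sigma) = (127.6 - 119.5)/(6*2.1265514) = 0.6348
Cpu = (127.6 - 123.12)/(3*2.1265514) = 0.7022
Cpl = (123.12 - 119.5)/(3*2.1265514) = 0.5674
Cpk = min(Cpu, Cpl) = 0.5674

0.5674


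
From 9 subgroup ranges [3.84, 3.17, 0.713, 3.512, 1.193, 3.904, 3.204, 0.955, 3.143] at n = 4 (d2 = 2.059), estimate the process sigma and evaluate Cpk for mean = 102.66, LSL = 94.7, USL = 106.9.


R_bar = (3.84 + 3.17 + 0.713 + 3.512 + 1.193 + 3.904 + 3.204 + 0.955 + 3.143) / 9 = 2.626
sigma = R_bar / d2 = 2.626 / 2.059 = 1.2753764
Cp = (USL - LSL)/(6*sigma) = (106.9 - 94.7)/(6*1.2753764) = 1.5943
Cpu = (106.9 - 102.66)/(3*1.2753764) = 1.1082
Cpl = (102.66 - 94.7)/(3*1.2753764) = 2.0804
Cpk = min(Cpu, Cpl) = 1.1082

1.1082


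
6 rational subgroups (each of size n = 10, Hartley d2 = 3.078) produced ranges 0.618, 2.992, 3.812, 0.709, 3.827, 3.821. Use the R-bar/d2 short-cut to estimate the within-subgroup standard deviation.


R_bar = (0.618 + 2.992 + 3.812 + 0.709 + 3.827 + 3.821) / 6
R_bar = 15.779 / 6 = 2.6298333
sigma_hat = R_bar / d2 = 2.6298333 / 3.078 = 0.8544

0.8544


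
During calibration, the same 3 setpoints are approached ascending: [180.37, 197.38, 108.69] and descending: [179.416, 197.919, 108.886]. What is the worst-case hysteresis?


|180.37 - 179.416| = 0.9540
|197.38 - 197.919| = 0.5390
|108.69 - 108.886| = 0.1960
hysteresis = max(diffs) = 0.9540

0.9540


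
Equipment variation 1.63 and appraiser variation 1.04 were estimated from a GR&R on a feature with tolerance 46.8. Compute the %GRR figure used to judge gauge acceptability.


GRR = sqrt(EV^2 + AV^2) = sqrt(1.63^2 + 1.04^2) = 1.9335201
%GRR = GRR / tol * 100 = 1.9335201 / 46.8 * 100
%GRR = 4.1315

4.1315


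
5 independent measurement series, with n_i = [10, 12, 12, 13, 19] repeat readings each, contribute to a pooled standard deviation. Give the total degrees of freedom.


nu = sum_i (n_i - 1)
nu = ((10 - 1) + (12 - 1) + (12 - 1) + (13 - 1) + (19 - 1))
nu = 9 + 11 + 11 + 12 + 18
nu = 61

61


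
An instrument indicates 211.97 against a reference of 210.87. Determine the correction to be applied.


Correction = standard - reading
= 210.87 - 211.97
= -1.1000

-1.1000


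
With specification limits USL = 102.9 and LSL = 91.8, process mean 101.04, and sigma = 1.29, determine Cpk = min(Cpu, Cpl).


Cpu = (USL - mean) / (3*sigma) = (102.9 - 101.04) / (3*1.29) = 0.4806
Cpl = (mean - LSL) / (3*sigma) = (101.04 - 91.8) / (3*1.29) = 2.3876
Cpk = min(Cpu, Cpl) = 0.4806

0.4806


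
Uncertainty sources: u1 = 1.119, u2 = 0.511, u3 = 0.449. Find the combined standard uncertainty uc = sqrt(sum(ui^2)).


uc = sqrt(1.119^2 + 0.511^2 + 0.449^2)
uc = sqrt(1.714883)
uc = 1.3095

1.3095


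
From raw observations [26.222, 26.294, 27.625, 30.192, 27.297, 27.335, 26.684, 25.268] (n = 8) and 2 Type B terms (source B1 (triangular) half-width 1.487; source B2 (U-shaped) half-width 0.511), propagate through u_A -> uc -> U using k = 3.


mean = (26.222 + 26.294 + 27.625 + 30.192 + 27.297 + 27.335 + 26.684 + 25.268) / 8 = 27.114625
s = sqrt(sum((x - mean)^2)/(n-1)) = 1.4578953
u_A = s / sqrt(n) = 1.4578953 / sqrt(8) = 0.51544383
u_B1 = 1.487 / sqrt(6) = 0.60706521
u_B2 = 0.511 / sqrt(2) = 0.36133157
uc = sqrt(0.51544383^2 + 0.60706521^2 + 0.36133157^2) = 0.87451187
U = k * uc = 3 * 0.87451187
U = 2.6235

2.6235


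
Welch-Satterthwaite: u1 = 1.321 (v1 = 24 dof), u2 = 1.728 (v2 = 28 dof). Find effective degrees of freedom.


uc = sqrt(u1^2 + u2^2) = sqrt(1.321^2 + 1.728^2) = 2.175092
v_eff = uc^4 / (u1^4/v1 + u2^4/v2)
= 2.175092^4 / (1.321^4/24 + 1.728^4/28)
= 22.3826 / 0.44531416
v_eff = 50.2625

50.2625


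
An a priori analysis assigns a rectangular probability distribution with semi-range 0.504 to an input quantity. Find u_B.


u_B = half_width / sqrt(3)
u_B = 0.504 / 1.7320508
u_B = 0.2910

0.2910


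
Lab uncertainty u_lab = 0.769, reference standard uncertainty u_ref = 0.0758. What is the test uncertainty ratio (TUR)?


TUR = u_lab / u_ref
= 0.769 / 0.0758
= 10.1451

10.1451


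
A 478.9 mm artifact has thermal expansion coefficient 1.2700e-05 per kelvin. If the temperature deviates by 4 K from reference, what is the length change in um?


dL = L * alpha * dT
= 478.9 * 1.2700e-05 * 4
= 0.0243281 mm
dL_um = 0.0243281 * 1000 = 24.3281 um

24.3281


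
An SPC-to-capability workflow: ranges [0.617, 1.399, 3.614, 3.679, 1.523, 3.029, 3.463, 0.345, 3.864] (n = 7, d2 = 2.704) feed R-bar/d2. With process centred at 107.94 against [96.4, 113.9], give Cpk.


R_bar = (0.617 + 1.399 + 3.614 + 3.679 + 1.523 + 3.029 + 3.463 + 0.345 + 3.864) / 9 = 2.3925556
sigma = R_bar / d2 = 2.3925556 / 2.704 = 0.88482086
Cp = (USL - LSL)/(6*sigma) = (113.9 - 96.4)/(6*0.88482086) = 3.2963
Cpu = (113.9 - 107.94)/(3*0.88482086) = 2.2453
Cpl = (107.94 - 96.4)/(3*0.88482086) = 4.3474
Cpk = min(Cpu, Cpl) = 2.2453

2.2453


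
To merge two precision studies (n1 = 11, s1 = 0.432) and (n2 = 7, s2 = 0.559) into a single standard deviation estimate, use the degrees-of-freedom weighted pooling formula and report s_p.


s_p = sqrt(((n1-1)*s1^2 + (n2-1)*s2^2) / (n1+n2-2))
numerator = (11-1)*0.432^2 + (7-1)*0.559^2 = 1.86624 + 1.874886 = 3.741126
denominator = 11 + 7 - 2 = 16
s_p^2 = 3.741126 / 16 = 0.23382037
s_p = sqrt(0.23382037) = 0.4835

0.4835


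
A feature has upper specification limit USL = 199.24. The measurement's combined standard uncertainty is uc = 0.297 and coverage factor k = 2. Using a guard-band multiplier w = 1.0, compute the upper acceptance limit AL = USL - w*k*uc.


U = k * uc = 2 * 0.297 = 0.594
guard band g = w * U = 1.0 * 0.594 = 0.594
AL = USL - g = 199.24 - 0.594
AL = 198.6460

198.6460


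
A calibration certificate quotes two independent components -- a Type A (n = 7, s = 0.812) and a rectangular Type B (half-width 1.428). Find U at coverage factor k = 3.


u_A = s / sqrt(n) = 0.812 / sqrt(7) = 0.30690715
u_B = half_width / sqrt(3) = 1.428 / sqrt(3) = 0.82445618
uc = sqrt(u_A^2 + u_B^2) = sqrt(0.30690715^2 + 0.82445618^2) = 0.87972723
U = k * uc = 3 * 0.87972723
U = 2.6392

2.6392


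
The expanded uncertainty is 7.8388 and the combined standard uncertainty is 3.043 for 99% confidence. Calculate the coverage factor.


k = U / uc
k = 7.8388 / 3.043
k = 2.576

2.576


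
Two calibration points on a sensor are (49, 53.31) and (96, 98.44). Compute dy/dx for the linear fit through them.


slope = (y2 - y1) / (x2 - x1)
= (98.44 - 53.31) / (96 - 49)
= 45.1300 / 47
= 0.9602

0.9602


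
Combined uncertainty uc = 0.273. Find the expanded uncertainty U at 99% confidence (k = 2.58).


U = k * uc
U = 2.58 * 0.273
U = 0.7043

0.7043


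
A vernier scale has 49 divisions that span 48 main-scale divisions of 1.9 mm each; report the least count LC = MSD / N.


LC = MSD / n_div
= 1.9 / 49
= 0.0388

0.0388


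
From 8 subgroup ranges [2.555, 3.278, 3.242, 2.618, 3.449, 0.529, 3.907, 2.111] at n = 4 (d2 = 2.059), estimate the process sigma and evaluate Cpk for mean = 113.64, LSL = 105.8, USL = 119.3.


R_bar = (2.555 + 3.278 + 3.242 + 2.618 + 3.449 + 0.529 + 3.907 + 2.111) / 8 = 2.711125
sigma = R_bar / d2 = 2.711125 / 2.059 = 1.3167193
Cp = (USL - LSL)/(6*sigma) = (119.3 - 105.8)/(6*1.3167193) = 1.7088
Cpu = (119.3 - 113.64)/(3*1.3167193) = 1.4329
Cpl = (113.64 - 105.8)/(3*1.3167193) = 1.9847
Cpk = min(Cpu, Cpl) = 1.4329

1.4329


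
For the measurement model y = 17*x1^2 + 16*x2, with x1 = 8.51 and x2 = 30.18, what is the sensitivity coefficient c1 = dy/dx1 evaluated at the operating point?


y = 17*x1^2 + 16*x2
dy/dx1 = 2*17*x1
Evaluate at x1 = 8.51: c1 = 34 * 8.51
c1 = 289.3400

289.3400


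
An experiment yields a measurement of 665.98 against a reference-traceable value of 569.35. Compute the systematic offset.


Systematic error = measured - true
= 665.98 - 569.35
= 96.6300

96.6300


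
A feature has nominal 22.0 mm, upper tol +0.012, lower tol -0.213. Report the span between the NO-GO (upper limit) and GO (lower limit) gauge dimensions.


GO = nominal - lower_tol (smallest hole = maximum material condition)
GO = 22.0 - 0.213 = 21.787
NO-GO = nominal + upper_tol (largest hole = least material condition)
NO-GO = 22.0 + 0.012 = 22.012
spread = NO-GO - GO = 22.012 - 21.787 = 0.2250

0.2250


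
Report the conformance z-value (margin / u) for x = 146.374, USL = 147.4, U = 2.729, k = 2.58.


u = U / k = 2.729 / 2.58 = 1.0577519
margin = |USL - x| = |147.4 - 146.374| = 1.026
z = margin / u = 1.026 / 1.0577519
z = 0.9700

0.9700


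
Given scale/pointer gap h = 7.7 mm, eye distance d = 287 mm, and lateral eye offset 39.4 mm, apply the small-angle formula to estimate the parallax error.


error = h * offset / d
= 7.7 * 39.4 / 287
= 1.0571

1.0571


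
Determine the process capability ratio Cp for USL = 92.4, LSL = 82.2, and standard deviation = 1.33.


Cp = (USL - LSL) / (6 * sigma)
= (92.4 - 82.2) / (6 * 1.33)
= 10.2000 / 7.9800
= 1.2782

1.2782
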